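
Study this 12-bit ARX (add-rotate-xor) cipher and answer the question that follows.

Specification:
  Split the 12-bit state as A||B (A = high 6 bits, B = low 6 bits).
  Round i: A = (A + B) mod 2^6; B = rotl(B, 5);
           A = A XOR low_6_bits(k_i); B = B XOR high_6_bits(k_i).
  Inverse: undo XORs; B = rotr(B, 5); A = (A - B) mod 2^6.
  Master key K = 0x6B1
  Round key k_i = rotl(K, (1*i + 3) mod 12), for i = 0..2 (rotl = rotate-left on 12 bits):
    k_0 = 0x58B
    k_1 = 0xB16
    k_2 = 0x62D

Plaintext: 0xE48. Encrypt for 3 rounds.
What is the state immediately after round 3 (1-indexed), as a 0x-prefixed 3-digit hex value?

0x0AA

s_0 = plaintext = 0xE48
s_1 = Round(s_0, k_0) = 0x292
s_2 = Round(s_1, k_1) = 0x2A5
s_3 = Round(s_2, k_2) = 0x0AA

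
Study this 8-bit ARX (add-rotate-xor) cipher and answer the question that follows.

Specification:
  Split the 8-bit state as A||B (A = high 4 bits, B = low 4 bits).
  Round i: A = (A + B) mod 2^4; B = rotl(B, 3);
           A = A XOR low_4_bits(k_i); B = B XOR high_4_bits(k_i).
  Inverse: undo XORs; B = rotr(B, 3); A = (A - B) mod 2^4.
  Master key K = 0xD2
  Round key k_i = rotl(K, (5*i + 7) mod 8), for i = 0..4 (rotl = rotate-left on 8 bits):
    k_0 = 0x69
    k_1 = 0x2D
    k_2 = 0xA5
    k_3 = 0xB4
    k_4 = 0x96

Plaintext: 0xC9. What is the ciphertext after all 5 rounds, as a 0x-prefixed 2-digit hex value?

s_0 = plaintext = 0xC9
s_1 = Round(s_0, k_0) = 0xCA
s_2 = Round(s_1, k_1) = 0xB7
s_3 = Round(s_2, k_2) = 0x71
s_4 = Round(s_3, k_3) = 0xC3
s_5 = Round(s_4, k_4) = 0x90

0x90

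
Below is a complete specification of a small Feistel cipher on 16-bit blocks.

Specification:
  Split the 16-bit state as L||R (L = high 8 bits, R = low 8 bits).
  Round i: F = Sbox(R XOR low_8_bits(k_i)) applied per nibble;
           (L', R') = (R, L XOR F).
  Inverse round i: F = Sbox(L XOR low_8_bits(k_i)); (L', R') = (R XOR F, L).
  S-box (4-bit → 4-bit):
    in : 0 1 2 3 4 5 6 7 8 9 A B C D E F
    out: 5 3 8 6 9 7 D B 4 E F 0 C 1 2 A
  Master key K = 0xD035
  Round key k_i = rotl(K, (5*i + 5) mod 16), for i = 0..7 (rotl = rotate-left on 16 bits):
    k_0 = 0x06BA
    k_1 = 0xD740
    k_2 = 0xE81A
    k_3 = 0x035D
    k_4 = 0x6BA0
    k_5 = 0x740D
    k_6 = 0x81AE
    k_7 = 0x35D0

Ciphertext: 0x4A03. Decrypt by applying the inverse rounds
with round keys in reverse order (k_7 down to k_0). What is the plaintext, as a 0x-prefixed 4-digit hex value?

0x48E3

s_0 = ciphertext = 0x4A03
s_1 = InvRound(s_0, k_7) = 0xEC4A
s_2 = InvRound(s_1, k_6) = 0xD2EC
s_3 = InvRound(s_2, k_5) = 0xF6D2
s_4 = InvRound(s_3, k_4) = 0xAFF6
s_5 = InvRound(s_4, k_3) = 0x5EAF
s_6 = InvRound(s_5, k_2) = 0x365E
s_7 = InvRound(s_6, k_1) = 0xE336
s_8 = InvRound(s_7, k_0) = 0x48E3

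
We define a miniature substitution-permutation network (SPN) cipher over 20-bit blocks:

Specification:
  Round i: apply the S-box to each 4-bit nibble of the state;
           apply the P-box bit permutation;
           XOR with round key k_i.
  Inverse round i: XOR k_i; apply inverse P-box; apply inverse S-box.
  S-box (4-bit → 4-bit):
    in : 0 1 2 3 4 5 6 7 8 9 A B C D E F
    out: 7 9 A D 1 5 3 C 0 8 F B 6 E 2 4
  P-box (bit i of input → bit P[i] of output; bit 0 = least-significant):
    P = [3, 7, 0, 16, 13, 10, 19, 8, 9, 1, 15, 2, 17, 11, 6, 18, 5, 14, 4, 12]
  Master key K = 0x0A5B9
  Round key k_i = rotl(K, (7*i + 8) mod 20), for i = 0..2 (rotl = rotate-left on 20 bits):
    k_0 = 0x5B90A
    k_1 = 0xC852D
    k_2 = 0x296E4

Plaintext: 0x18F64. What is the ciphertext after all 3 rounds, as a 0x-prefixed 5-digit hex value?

0x99B3C

s_0 = plaintext = 0x18F64
s_1 = Round(s_0, k_0) = 0x50D22
s_2 = Round(s_1, k_1) = 0xF08DB
s_3 = Round(s_2, k_2) = 0x99B3C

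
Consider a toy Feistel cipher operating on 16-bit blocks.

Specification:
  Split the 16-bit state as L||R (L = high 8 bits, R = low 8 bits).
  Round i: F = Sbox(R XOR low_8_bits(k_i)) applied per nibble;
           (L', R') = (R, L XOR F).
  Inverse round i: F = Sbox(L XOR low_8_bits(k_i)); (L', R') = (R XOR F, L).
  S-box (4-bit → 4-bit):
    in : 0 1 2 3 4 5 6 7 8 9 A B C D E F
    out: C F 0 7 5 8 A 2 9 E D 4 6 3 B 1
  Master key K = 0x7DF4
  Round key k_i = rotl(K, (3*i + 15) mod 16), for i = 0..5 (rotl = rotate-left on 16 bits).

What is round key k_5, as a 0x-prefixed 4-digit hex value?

K = 0x7DF4
k_0 = rotl(K, (3*0+15) mod 16) = rotl(K, 15) = 0x3EFA
k_1 = rotl(K, (3*1+15) mod 16) = rotl(K, 2) = 0xF7D1
k_2 = rotl(K, (3*2+15) mod 16) = rotl(K, 5) = 0xBE8F
k_3 = rotl(K, (3*3+15) mod 16) = rotl(K, 8) = 0xF47D
k_4 = rotl(K, (3*4+15) mod 16) = rotl(K, 11) = 0xA3EF
k_5 = rotl(K, (3*5+15) mod 16) = rotl(K, 14) = 0x1F7D

0x1F7D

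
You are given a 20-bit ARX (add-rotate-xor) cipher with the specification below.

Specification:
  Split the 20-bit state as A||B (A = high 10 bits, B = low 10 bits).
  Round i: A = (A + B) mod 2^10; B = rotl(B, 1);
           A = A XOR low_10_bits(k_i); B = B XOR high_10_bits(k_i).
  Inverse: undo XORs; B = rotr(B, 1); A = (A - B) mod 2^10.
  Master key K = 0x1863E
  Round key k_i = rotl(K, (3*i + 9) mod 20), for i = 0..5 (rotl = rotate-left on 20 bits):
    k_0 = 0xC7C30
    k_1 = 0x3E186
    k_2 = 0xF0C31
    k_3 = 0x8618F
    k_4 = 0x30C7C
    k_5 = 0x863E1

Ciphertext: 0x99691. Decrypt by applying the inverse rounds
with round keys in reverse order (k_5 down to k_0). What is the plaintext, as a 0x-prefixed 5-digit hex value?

s_0 = ciphertext = 0x99691
s_1 = InvRound(s_0, k_5) = 0xD0244
s_2 = InvRound(s_1, k_4) = 0xFE743
s_3 = InvRound(s_2, k_3) = 0xF26AD
s_4 = InvRound(s_3, k_2) = 0xD04B7
s_5 = InvRound(s_4, k_1) = 0x28227
s_6 = InvRound(s_5, k_0) = 0xFD09C

0xFD09C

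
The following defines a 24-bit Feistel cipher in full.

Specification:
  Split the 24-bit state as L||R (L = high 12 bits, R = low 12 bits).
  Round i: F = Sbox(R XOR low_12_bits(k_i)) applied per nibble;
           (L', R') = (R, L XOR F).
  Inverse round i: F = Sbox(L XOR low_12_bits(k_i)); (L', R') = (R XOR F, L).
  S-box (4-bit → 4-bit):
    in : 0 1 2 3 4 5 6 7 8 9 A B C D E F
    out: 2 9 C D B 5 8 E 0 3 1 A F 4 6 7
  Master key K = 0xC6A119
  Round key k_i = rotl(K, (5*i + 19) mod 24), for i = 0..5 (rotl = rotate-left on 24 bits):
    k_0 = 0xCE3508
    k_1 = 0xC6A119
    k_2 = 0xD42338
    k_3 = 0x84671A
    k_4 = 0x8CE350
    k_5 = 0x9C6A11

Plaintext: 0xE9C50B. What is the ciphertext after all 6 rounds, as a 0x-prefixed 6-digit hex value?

s_0 = plaintext = 0xE9C50B
s_1 = Round(s_0, k_0) = 0x50BCB1
s_2 = Round(s_1, k_1) = 0xCB111B
s_3 = Round(s_2, k_2) = 0x11B07C
s_4 = Round(s_3, k_3) = 0x07CF93
s_5 = Round(s_4, k_4) = 0xF93F81
s_6 = Round(s_5, k_5) = 0xF81AA1

0xF81AA1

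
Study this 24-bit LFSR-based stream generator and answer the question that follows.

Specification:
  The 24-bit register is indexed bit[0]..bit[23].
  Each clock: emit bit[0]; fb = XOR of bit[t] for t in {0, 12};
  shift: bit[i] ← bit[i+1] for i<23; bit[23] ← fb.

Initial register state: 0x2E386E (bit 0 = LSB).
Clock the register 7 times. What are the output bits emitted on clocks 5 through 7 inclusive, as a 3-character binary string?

reg_0 = 0x2E386E
clock 1: out=0, reg = 0x971C37
clock 2: out=1, reg = 0x4B8E1B
clock 3: out=1, reg = 0xA5C70D
clock 4: out=1, reg = 0xD2E386
clock 5: out=0, reg = 0x6971C3
clock 6: out=1, reg = 0x34B8E1
clock 7: out=1, reg = 0x1A5C70

011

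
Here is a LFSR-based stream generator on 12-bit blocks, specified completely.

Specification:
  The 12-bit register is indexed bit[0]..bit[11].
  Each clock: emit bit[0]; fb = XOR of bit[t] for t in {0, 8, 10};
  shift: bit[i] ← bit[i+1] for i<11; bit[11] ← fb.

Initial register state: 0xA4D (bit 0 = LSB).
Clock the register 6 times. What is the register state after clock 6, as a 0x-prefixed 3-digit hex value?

reg_0 = 0xA4D
clock 1: out=1, reg = 0xD26
clock 2: out=0, reg = 0x693
clock 3: out=1, reg = 0x349
clock 4: out=1, reg = 0x1A4
clock 5: out=0, reg = 0x8D2
clock 6: out=0, reg = 0x469

0x469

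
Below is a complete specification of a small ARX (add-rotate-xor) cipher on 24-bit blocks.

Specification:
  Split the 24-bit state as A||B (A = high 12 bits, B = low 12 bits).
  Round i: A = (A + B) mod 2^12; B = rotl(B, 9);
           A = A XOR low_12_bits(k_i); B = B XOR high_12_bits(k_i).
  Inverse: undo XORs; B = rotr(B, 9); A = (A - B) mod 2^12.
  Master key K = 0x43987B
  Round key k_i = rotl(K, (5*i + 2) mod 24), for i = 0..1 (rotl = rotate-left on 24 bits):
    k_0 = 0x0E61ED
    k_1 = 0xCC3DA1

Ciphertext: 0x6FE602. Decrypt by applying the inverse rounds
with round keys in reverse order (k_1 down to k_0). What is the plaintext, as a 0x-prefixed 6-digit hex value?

s_0 = ciphertext = 0x6FE602
s_1 = InvRound(s_0, k_1) = 0x55260D
s_2 = InvRound(s_1, k_0) = 0xD6475B

0xD6475B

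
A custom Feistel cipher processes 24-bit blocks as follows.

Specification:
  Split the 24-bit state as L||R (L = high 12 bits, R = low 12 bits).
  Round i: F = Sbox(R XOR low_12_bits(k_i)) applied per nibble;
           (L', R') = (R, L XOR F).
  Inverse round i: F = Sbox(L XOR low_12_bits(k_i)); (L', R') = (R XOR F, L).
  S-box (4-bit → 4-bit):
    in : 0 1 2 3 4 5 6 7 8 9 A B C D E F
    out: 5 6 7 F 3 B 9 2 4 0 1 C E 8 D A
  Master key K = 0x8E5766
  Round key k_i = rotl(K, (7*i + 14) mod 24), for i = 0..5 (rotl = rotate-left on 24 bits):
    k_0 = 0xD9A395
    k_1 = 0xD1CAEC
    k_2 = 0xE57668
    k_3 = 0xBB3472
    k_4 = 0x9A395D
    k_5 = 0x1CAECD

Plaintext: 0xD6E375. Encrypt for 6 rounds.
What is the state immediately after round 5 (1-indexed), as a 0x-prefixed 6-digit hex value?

0x8489CA

s_0 = plaintext = 0xD6E375
s_1 = Round(s_0, k_0) = 0x3758BB
s_2 = Round(s_1, k_1) = 0x8BB4C7
s_3 = Round(s_2, k_2) = 0x4C7FA1
s_4 = Round(s_3, k_3) = 0xFA1848
s_5 = Round(s_4, k_4) = 0x8489CA
s_6 = Round(s_5, k_5) = 0x9CAA1A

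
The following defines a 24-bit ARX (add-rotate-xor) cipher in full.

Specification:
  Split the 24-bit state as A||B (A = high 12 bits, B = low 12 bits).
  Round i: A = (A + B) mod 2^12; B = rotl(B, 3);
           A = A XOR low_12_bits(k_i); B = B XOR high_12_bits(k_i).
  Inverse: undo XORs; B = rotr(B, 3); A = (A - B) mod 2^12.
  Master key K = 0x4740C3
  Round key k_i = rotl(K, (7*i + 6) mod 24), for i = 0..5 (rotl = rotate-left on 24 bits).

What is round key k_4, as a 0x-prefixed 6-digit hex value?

0x030D1D

K = 0x4740C3
k_0 = rotl(K, (7*0+6) mod 24) = rotl(K, 6) = 0xD030D1
k_1 = rotl(K, (7*1+6) mod 24) = rotl(K, 13) = 0x1868E8
k_2 = rotl(K, (7*2+6) mod 24) = rotl(K, 20) = 0x34740C
k_3 = rotl(K, (7*3+6) mod 24) = rotl(K, 3) = 0x3A061A
k_4 = rotl(K, (7*4+6) mod 24) = rotl(K, 10) = 0x030D1D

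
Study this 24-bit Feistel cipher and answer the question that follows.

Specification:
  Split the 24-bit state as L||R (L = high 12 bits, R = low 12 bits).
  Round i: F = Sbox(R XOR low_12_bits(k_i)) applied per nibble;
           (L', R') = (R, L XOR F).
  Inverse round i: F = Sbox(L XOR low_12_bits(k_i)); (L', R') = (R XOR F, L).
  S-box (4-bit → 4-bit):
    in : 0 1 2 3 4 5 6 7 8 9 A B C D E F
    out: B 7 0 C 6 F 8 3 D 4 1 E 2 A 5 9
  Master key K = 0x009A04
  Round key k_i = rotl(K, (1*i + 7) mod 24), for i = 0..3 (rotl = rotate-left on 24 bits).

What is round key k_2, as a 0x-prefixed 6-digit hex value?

0x340801

K = 0x009A04
k_0 = rotl(K, (1*0+7) mod 24) = rotl(K, 7) = 0x4D0200
k_1 = rotl(K, (1*1+7) mod 24) = rotl(K, 8) = 0x9A0400
k_2 = rotl(K, (1*2+7) mod 24) = rotl(K, 9) = 0x340801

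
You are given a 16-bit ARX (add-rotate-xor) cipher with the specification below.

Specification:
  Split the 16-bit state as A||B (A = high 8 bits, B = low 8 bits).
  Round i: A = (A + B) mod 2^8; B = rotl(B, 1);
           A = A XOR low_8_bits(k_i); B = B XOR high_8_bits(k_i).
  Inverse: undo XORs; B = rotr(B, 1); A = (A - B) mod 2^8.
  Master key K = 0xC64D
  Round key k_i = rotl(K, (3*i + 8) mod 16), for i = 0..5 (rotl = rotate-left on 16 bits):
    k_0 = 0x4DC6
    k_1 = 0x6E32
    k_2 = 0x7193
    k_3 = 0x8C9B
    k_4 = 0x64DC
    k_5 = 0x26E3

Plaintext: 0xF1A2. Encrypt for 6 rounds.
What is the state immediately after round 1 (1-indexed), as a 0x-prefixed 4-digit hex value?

s_0 = plaintext = 0xF1A2
s_1 = Round(s_0, k_0) = 0x5508
s_2 = Round(s_1, k_1) = 0x6F7E
s_3 = Round(s_2, k_2) = 0x7E8D
s_4 = Round(s_3, k_3) = 0x9097
s_5 = Round(s_4, k_4) = 0xFB4B
s_6 = Round(s_5, k_5) = 0xA5B0

0x5508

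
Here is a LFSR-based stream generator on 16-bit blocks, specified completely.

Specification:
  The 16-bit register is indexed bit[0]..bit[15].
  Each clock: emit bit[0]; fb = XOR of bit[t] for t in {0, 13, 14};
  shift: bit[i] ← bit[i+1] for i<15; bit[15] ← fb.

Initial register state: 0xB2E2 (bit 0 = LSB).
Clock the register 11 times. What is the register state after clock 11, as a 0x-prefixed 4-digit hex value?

0x9136

reg_0 = 0xB2E2
clock 1: out=0, reg = 0xD971
clock 2: out=1, reg = 0x6CB8
clock 3: out=0, reg = 0x365C
clock 4: out=0, reg = 0x9B2E
clock 5: out=0, reg = 0x4D97
clock 6: out=1, reg = 0x26CB
clock 7: out=1, reg = 0x1365
clock 8: out=1, reg = 0x89B2
clock 9: out=0, reg = 0x44D9
clock 10: out=1, reg = 0x226C
clock 11: out=0, reg = 0x9136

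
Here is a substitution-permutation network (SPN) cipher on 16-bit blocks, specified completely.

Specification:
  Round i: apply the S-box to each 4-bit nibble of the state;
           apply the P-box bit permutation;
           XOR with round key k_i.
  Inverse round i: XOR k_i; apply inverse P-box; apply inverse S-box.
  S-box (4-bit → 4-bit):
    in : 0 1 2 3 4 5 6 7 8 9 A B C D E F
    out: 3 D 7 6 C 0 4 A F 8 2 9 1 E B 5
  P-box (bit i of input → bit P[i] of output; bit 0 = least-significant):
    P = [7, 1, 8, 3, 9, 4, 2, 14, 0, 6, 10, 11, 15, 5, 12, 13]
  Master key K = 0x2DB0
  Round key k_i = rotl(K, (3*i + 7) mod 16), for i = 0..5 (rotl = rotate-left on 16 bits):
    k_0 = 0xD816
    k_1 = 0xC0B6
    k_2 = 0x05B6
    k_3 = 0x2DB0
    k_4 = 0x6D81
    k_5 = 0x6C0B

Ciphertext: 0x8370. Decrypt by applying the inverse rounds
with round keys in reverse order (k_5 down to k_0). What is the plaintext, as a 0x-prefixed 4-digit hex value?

0x25A2

s_0 = ciphertext = 0x8370
s_1 = InvRound(s_0, k_5) = 0xE8ED
s_2 = InvRound(s_1, k_4) = 0x0364
s_3 = InvRound(s_2, k_3) = 0x9D2C
s_4 = InvRound(s_3, k_2) = 0xF9AE
s_5 = InvRound(s_4, k_1) = 0x49A4
s_6 = InvRound(s_5, k_0) = 0x25A2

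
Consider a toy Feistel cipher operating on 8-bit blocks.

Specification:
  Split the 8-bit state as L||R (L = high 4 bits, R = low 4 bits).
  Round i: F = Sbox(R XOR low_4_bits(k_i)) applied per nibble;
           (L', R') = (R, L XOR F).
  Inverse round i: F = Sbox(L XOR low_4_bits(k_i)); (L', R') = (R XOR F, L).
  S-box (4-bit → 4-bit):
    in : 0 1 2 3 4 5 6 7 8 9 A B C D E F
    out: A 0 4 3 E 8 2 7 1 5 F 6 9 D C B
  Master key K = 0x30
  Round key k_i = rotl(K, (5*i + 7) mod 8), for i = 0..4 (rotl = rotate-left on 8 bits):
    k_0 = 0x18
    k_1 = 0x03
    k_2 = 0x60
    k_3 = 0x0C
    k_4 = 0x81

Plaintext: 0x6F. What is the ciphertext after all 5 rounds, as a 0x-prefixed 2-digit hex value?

0xDE

s_0 = plaintext = 0x6F
s_1 = Round(s_0, k_0) = 0xF1
s_2 = Round(s_1, k_1) = 0x1B
s_3 = Round(s_2, k_2) = 0xB7
s_4 = Round(s_3, k_3) = 0x7D
s_5 = Round(s_4, k_4) = 0xDE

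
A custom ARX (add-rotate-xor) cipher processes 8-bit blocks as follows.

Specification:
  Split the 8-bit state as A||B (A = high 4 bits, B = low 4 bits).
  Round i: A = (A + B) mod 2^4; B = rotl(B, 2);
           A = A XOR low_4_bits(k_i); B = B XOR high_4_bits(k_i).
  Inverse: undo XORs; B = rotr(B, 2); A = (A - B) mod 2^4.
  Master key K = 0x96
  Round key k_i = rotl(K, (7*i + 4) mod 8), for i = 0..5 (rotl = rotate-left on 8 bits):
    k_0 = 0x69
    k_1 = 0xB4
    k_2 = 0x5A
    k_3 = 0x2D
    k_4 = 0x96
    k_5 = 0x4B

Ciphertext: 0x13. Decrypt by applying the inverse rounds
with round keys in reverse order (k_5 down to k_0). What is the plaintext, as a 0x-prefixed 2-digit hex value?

s_0 = ciphertext = 0x13
s_1 = InvRound(s_0, k_5) = 0xDD
s_2 = InvRound(s_1, k_4) = 0xA1
s_3 = InvRound(s_2, k_3) = 0xBC
s_4 = InvRound(s_3, k_2) = 0xB6
s_5 = InvRound(s_4, k_1) = 0x87
s_6 = InvRound(s_5, k_0) = 0xD4

0xD4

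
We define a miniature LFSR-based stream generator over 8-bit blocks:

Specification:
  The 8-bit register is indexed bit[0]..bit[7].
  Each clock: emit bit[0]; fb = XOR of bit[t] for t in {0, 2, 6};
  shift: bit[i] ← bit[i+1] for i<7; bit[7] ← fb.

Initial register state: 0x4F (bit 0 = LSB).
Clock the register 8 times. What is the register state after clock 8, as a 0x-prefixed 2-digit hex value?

reg_0 = 0x4F
clock 1: out=1, reg = 0xA7
clock 2: out=1, reg = 0x53
clock 3: out=1, reg = 0x29
clock 4: out=1, reg = 0x94
clock 5: out=0, reg = 0xCA
clock 6: out=0, reg = 0xE5
clock 7: out=1, reg = 0xF2
clock 8: out=0, reg = 0xF9

0xF9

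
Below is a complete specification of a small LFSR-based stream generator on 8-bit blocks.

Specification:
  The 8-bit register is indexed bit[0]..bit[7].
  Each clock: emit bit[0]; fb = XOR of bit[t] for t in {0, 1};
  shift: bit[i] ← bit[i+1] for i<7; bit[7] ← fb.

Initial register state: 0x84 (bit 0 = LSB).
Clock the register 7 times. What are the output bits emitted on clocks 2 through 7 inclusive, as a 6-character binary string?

reg_0 = 0x84
clock 1: out=0, reg = 0x42
clock 2: out=0, reg = 0xA1
clock 3: out=1, reg = 0xD0
clock 4: out=0, reg = 0x68
clock 5: out=0, reg = 0x34
clock 6: out=0, reg = 0x1A
clock 7: out=0, reg = 0x8D

010000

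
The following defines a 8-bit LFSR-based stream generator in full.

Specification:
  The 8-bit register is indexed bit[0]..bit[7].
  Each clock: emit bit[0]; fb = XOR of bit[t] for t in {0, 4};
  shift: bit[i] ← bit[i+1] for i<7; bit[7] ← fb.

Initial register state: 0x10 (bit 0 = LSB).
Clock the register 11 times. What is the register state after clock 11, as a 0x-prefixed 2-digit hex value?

reg_0 = 0x10
clock 1: out=0, reg = 0x88
clock 2: out=0, reg = 0x44
clock 3: out=0, reg = 0x22
clock 4: out=0, reg = 0x11
clock 5: out=1, reg = 0x08
clock 6: out=0, reg = 0x04
clock 7: out=0, reg = 0x02
clock 8: out=0, reg = 0x01
clock 9: out=1, reg = 0x80
clock 10: out=0, reg = 0x40
clock 11: out=0, reg = 0x20

0x20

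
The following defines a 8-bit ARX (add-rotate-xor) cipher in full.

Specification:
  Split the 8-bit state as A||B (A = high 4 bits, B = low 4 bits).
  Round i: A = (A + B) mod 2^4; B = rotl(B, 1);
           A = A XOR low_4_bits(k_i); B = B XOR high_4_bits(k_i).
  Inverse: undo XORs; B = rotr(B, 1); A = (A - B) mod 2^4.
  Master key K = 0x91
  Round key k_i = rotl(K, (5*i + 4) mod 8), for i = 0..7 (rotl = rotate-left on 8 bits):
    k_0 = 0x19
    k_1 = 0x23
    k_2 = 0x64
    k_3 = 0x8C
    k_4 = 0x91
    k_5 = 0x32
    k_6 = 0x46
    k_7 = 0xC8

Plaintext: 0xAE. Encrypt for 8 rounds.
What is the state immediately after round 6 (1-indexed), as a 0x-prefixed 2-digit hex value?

0xBA

s_0 = plaintext = 0xAE
s_1 = Round(s_0, k_0) = 0x1C
s_2 = Round(s_1, k_1) = 0xEB
s_3 = Round(s_2, k_2) = 0xD1
s_4 = Round(s_3, k_3) = 0x2A
s_5 = Round(s_4, k_4) = 0xDC
s_6 = Round(s_5, k_5) = 0xBA
s_7 = Round(s_6, k_6) = 0x31
s_8 = Round(s_7, k_7) = 0xCE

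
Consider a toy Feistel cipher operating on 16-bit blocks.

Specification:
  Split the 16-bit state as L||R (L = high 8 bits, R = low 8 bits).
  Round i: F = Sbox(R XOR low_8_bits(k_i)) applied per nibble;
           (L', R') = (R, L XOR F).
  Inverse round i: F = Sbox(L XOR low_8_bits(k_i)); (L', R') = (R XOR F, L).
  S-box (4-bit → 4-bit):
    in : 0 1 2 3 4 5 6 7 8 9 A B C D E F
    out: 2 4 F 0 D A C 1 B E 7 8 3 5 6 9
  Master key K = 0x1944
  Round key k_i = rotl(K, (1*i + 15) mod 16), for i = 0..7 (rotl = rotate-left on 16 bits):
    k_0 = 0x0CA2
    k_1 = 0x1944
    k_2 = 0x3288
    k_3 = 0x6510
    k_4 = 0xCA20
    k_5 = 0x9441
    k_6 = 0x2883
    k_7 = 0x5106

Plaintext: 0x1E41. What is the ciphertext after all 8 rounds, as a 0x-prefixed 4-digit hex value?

s_0 = plaintext = 0x1E41
s_1 = Round(s_0, k_0) = 0x417E
s_2 = Round(s_1, k_1) = 0x7E46
s_3 = Round(s_2, k_2) = 0x4648
s_4 = Round(s_3, k_3) = 0x48ED
s_5 = Round(s_4, k_4) = 0xED7D
s_6 = Round(s_5, k_5) = 0x7DEE
s_7 = Round(s_6, k_6) = 0xEEB8
s_8 = Round(s_7, k_7) = 0xB868

0xB868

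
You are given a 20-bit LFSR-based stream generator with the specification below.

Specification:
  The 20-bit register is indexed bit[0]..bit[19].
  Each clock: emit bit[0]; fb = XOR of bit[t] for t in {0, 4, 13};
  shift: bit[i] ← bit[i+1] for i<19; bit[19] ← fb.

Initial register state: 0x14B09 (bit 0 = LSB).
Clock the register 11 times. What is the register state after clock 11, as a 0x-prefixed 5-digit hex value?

0xC6629

reg_0 = 0x14B09
clock 1: out=1, reg = 0x8A584
clock 2: out=0, reg = 0xC52C2
clock 3: out=0, reg = 0x62961
clock 4: out=1, reg = 0x314B0
clock 5: out=0, reg = 0x98A58
clock 6: out=0, reg = 0xCC52C
clock 7: out=0, reg = 0x66296
clock 8: out=0, reg = 0x3314B
clock 9: out=1, reg = 0x198A5
clock 10: out=1, reg = 0x8CC52
clock 11: out=0, reg = 0xC6629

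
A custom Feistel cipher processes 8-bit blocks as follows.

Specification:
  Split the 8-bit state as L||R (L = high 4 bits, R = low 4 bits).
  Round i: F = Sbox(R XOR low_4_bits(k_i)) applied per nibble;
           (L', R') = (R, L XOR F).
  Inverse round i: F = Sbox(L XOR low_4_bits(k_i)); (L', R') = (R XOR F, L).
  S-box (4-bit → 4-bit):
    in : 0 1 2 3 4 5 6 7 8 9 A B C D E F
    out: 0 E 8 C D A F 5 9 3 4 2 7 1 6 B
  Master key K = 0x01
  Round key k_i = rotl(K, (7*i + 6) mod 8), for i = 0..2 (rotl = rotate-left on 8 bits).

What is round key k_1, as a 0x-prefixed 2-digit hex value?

0x20

K = 0x01
k_0 = rotl(K, (7*0+6) mod 8) = rotl(K, 6) = 0x40
k_1 = rotl(K, (7*1+6) mod 8) = rotl(K, 5) = 0x20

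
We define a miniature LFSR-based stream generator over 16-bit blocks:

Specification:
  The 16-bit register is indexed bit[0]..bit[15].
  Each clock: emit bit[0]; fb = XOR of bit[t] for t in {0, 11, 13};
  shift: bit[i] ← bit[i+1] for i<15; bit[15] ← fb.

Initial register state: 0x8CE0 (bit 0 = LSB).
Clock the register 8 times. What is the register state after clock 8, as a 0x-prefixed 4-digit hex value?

0xBD8C

reg_0 = 0x8CE0
clock 1: out=0, reg = 0xC670
clock 2: out=0, reg = 0x6338
clock 3: out=0, reg = 0xB19C
clock 4: out=0, reg = 0xD8CE
clock 5: out=0, reg = 0xEC67
clock 6: out=1, reg = 0xF633
clock 7: out=1, reg = 0x7B19
clock 8: out=1, reg = 0xBD8C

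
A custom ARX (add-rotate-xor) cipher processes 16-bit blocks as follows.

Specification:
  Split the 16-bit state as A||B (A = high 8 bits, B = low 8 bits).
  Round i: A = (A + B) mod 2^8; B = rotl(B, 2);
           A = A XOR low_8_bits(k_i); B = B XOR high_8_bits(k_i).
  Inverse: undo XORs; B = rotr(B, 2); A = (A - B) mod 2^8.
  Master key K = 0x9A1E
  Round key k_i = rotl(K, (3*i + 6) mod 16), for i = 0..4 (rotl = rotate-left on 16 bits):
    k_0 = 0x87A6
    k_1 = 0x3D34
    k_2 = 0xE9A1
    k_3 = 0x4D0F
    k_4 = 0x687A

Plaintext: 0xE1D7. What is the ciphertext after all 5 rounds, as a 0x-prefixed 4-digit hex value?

s_0 = plaintext = 0xE1D7
s_1 = Round(s_0, k_0) = 0x1ED8
s_2 = Round(s_1, k_1) = 0xC25E
s_3 = Round(s_2, k_2) = 0x8190
s_4 = Round(s_3, k_3) = 0x1E0F
s_5 = Round(s_4, k_4) = 0x5754

0x5754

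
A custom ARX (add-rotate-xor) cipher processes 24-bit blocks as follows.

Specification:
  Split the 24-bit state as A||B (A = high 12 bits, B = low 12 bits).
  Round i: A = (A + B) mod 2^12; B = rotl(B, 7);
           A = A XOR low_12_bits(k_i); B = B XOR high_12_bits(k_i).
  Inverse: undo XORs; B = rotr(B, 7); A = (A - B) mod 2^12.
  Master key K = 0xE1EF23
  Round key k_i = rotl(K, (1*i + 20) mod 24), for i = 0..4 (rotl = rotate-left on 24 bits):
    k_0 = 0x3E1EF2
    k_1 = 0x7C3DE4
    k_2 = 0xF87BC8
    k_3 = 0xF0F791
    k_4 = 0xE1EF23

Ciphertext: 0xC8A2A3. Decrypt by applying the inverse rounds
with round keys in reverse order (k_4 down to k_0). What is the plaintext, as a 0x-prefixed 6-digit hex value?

0x777B63

s_0 = ciphertext = 0xC8A2A3
s_1 = InvRound(s_0, k_4) = 0xBF07B9
s_2 = InvRound(s_1, k_3) = 0x5906D1
s_3 = InvRound(s_2, k_2) = 0x386AD2
s_4 = InvRound(s_3, k_1) = 0xC2823A
s_5 = InvRound(s_4, k_0) = 0x777B63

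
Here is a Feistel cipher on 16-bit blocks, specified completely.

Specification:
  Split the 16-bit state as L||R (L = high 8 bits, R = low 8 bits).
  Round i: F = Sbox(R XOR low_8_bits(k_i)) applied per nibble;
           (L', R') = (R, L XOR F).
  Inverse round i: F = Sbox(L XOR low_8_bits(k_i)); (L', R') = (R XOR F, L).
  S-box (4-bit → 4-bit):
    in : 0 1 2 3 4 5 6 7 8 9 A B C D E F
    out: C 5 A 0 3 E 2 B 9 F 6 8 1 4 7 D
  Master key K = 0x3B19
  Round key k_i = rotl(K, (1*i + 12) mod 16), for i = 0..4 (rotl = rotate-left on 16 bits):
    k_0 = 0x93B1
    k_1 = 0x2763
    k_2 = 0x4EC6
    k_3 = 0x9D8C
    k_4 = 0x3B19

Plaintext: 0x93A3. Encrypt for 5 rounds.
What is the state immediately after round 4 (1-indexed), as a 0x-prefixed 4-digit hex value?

s_0 = plaintext = 0x93A3
s_1 = Round(s_0, k_0) = 0xA3C9
s_2 = Round(s_1, k_1) = 0xC9C5
s_3 = Round(s_2, k_2) = 0xC509
s_4 = Round(s_3, k_3) = 0x095B
s_5 = Round(s_4, k_4) = 0x5B33

0x095B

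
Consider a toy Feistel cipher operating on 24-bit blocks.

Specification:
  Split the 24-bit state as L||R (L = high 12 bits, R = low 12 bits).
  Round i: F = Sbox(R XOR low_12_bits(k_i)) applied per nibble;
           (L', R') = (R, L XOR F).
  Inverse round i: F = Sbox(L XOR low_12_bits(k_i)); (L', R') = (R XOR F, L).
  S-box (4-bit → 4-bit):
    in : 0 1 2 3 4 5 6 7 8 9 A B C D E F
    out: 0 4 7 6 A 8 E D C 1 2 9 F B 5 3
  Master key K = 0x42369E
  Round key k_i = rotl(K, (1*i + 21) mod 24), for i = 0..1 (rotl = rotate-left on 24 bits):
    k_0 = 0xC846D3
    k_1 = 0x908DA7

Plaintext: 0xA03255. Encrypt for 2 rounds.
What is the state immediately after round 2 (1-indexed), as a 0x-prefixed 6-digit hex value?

s_0 = plaintext = 0xA03255
s_1 = Round(s_0, k_0) = 0x2550CD
s_2 = Round(s_1, k_1) = 0x0CD9B7

0x0CD9B7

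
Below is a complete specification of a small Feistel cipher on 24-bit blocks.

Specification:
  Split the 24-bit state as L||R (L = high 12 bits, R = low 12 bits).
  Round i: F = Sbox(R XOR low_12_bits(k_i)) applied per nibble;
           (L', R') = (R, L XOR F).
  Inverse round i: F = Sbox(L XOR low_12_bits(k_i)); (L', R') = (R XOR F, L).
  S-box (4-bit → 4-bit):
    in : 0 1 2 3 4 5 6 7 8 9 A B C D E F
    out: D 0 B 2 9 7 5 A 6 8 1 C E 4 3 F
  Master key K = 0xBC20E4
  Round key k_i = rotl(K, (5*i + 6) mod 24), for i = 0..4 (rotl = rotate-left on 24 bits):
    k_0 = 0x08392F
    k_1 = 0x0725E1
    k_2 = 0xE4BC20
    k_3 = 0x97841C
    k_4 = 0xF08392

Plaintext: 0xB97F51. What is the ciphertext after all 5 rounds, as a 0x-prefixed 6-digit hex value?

s_0 = plaintext = 0xB97F51
s_1 = Round(s_0, k_0) = 0xF51E34
s_2 = Round(s_1, k_1) = 0xE34316
s_3 = Round(s_2, k_2) = 0x316111
s_4 = Round(s_3, k_3) = 0x1114C2
s_5 = Round(s_4, k_4) = 0x4C2B6C

0x4C2B6C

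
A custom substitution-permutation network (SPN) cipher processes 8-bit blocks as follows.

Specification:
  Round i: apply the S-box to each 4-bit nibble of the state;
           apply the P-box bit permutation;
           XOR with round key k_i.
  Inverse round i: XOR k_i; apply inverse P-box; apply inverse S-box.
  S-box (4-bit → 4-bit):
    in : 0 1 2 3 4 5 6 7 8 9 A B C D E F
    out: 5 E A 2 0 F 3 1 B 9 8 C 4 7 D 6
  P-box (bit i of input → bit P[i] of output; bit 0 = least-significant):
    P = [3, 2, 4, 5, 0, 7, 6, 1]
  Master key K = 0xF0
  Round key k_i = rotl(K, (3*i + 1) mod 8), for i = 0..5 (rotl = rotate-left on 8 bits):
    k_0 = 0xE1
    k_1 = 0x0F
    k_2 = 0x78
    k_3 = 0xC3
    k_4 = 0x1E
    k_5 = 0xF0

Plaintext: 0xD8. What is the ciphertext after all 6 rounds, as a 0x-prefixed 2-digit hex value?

0x0A

s_0 = plaintext = 0xD8
s_1 = Round(s_0, k_0) = 0x0C
s_2 = Round(s_1, k_1) = 0x5E
s_3 = Round(s_2, k_2) = 0x83
s_4 = Round(s_3, k_3) = 0x44
s_5 = Round(s_4, k_4) = 0x1E
s_6 = Round(s_5, k_5) = 0x0A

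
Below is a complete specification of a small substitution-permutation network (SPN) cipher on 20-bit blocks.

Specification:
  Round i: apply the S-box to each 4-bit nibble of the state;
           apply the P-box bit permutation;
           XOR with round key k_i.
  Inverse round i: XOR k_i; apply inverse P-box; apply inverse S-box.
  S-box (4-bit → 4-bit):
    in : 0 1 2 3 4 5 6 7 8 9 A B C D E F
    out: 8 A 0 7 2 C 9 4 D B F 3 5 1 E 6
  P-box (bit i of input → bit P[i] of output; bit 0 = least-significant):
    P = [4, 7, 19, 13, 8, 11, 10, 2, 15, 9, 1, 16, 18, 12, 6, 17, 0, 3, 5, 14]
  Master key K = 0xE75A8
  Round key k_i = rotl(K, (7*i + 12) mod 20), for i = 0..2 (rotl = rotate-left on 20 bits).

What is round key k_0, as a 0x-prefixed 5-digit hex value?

0xA8E75

K = 0xE75A8
k_0 = rotl(K, (7*0+12) mod 20) = rotl(K, 12) = 0xA8E75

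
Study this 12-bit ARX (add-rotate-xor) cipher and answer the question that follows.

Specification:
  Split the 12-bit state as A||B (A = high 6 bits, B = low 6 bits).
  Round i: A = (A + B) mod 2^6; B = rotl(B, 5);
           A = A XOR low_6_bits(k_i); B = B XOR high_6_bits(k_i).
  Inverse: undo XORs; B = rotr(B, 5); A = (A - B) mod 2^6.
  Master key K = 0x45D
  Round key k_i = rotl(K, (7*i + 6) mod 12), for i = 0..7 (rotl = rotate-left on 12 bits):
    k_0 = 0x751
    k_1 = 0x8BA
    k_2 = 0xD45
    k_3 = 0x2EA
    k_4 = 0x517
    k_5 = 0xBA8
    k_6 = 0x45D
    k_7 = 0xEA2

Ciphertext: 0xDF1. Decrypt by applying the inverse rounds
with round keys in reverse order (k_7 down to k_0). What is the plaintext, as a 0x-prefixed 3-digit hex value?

0xD06

s_0 = ciphertext = 0xDF1
s_1 = InvRound(s_0, k_7) = 0xFD6
s_2 = InvRound(s_1, k_6) = 0x50E
s_3 = InvRound(s_2, k_5) = 0xEC1
s_4 = InvRound(s_3, k_4) = 0x0AA
s_5 = InvRound(s_4, k_3) = 0x943
s_6 = InvRound(s_5, k_2) = 0xCED
s_7 = InvRound(s_6, k_1) = 0xADE
s_8 = InvRound(s_7, k_0) = 0xD06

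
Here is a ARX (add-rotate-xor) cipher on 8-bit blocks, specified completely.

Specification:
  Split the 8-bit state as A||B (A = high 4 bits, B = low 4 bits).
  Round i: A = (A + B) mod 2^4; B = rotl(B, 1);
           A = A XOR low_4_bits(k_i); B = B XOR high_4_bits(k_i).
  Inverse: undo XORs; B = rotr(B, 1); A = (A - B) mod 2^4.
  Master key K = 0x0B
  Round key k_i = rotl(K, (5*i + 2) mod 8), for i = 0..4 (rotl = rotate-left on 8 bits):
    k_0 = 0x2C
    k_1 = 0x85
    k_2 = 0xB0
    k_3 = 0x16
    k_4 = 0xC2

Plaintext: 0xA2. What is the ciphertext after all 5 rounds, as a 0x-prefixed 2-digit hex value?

s_0 = plaintext = 0xA2
s_1 = Round(s_0, k_0) = 0x06
s_2 = Round(s_1, k_1) = 0x34
s_3 = Round(s_2, k_2) = 0x73
s_4 = Round(s_3, k_3) = 0xC7
s_5 = Round(s_4, k_4) = 0x12

0x12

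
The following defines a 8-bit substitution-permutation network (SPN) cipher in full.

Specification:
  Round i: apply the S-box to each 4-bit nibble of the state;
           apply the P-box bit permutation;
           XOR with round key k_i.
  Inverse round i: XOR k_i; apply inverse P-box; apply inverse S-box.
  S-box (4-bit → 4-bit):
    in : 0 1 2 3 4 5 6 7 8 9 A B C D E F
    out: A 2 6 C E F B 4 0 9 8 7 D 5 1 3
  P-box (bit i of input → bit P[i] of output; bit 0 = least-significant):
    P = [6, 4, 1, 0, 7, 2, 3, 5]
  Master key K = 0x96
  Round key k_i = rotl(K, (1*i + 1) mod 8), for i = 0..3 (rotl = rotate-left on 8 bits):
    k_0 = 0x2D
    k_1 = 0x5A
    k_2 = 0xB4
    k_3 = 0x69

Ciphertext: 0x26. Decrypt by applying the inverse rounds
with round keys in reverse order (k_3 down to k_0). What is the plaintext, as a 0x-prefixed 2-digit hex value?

s_0 = ciphertext = 0x26
s_1 = InvRound(s_0, k_3) = 0x2C
s_2 = InvRound(s_1, k_2) = 0xD1
s_3 = InvRound(s_2, k_1) = 0xD3
s_4 = InvRound(s_3, k_0) = 0x5B

0x5B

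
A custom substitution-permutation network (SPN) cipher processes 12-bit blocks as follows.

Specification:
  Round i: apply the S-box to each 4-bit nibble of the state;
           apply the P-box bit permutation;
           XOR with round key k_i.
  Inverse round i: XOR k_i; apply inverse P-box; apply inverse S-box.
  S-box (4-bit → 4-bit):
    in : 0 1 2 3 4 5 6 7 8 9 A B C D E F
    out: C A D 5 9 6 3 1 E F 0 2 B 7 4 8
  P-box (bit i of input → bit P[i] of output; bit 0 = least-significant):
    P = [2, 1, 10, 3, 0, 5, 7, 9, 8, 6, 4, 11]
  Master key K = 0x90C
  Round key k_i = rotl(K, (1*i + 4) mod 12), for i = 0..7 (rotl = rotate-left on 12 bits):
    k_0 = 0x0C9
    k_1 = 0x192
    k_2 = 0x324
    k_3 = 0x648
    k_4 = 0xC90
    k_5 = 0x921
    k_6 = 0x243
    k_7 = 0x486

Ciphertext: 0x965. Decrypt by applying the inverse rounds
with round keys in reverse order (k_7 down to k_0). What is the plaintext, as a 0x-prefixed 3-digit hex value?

0xE94

s_0 = ciphertext = 0x965
s_1 = InvRound(s_0, k_7) = 0xCD5
s_2 = InvRound(s_1, k_6) = 0x00D
s_3 = InvRound(s_2, k_5) = 0x4B4
s_4 = InvRound(s_3, k_4) = 0xFB7
s_5 = InvRound(s_4, k_3) = 0x9DC
s_6 = InvRound(s_5, k_2) = 0x88F
s_7 = InvRound(s_6, k_1) = 0x274
s_8 = InvRound(s_7, k_0) = 0xE94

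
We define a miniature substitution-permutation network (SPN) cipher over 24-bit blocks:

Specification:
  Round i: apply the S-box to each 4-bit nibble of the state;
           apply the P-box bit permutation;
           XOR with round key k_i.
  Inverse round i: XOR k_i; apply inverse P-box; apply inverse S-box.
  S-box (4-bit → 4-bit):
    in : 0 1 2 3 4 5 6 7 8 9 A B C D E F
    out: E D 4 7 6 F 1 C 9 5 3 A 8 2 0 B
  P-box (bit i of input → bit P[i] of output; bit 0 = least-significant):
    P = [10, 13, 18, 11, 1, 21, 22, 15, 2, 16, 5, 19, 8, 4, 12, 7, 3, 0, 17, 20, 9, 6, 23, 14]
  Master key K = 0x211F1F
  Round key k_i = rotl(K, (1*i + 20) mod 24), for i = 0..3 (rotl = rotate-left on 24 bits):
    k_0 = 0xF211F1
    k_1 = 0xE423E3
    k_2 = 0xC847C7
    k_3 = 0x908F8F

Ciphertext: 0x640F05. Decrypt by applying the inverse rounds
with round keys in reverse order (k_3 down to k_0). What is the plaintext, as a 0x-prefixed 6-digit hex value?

0x4BC136

s_0 = ciphertext = 0x640F05
s_1 = InvRound(s_0, k_3) = 0x28CE52
s_2 = InvRound(s_1, k_2) = 0x2DF60C
s_3 = InvRound(s_2, k_1) = 0x0A1516
s_4 = InvRound(s_3, k_0) = 0x4BC136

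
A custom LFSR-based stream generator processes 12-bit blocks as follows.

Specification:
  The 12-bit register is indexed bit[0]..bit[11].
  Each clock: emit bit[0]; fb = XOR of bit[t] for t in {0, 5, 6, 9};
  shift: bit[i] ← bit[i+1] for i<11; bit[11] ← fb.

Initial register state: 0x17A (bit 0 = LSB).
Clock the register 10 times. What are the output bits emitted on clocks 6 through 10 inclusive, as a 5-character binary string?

11010

reg_0 = 0x17A
clock 1: out=0, reg = 0x0BD
clock 2: out=1, reg = 0x05E
clock 3: out=0, reg = 0x82F
clock 4: out=1, reg = 0x417
clock 5: out=1, reg = 0xA0B
clock 6: out=1, reg = 0x505
clock 7: out=1, reg = 0xA82
clock 8: out=0, reg = 0xD41
clock 9: out=1, reg = 0x6A0
clock 10: out=0, reg = 0x350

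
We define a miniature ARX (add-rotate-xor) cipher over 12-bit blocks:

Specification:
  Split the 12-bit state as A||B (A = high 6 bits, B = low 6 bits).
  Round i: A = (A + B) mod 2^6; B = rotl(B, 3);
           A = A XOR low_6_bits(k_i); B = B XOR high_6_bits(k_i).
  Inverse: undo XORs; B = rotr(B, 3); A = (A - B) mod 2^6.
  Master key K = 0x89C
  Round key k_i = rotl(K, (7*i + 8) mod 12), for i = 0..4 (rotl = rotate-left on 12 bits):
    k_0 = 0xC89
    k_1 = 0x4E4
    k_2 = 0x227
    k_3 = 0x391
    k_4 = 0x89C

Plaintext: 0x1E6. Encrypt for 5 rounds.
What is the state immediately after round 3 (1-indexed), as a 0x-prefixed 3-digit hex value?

s_0 = plaintext = 0x1E6
s_1 = Round(s_0, k_0) = 0x906
s_2 = Round(s_1, k_1) = 0x3A3
s_3 = Round(s_2, k_2) = 0x594
s_4 = Round(s_3, k_3) = 0xEEC
s_5 = Round(s_4, k_4) = 0xEC7

0x594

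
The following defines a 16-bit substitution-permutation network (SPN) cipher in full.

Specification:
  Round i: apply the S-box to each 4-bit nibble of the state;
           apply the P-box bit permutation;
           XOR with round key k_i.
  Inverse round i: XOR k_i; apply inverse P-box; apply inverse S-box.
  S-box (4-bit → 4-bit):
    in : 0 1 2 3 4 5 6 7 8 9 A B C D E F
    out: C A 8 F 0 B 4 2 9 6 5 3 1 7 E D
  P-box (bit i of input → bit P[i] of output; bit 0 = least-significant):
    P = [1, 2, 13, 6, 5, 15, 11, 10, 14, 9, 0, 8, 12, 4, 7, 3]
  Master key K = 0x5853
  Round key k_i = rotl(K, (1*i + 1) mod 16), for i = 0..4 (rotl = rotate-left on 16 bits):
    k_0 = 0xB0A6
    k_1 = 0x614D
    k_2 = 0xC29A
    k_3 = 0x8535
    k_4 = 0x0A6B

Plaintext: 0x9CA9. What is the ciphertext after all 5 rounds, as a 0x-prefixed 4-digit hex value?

0x356B

s_0 = plaintext = 0x9CA9
s_1 = Round(s_0, k_0) = 0xD812
s_2 = Round(s_1, k_1) = 0xB49D
s_3 = Round(s_2, k_2) = 0x7A8C
s_4 = Round(s_3, k_3) = 0xC106
s_5 = Round(s_4, k_4) = 0x356B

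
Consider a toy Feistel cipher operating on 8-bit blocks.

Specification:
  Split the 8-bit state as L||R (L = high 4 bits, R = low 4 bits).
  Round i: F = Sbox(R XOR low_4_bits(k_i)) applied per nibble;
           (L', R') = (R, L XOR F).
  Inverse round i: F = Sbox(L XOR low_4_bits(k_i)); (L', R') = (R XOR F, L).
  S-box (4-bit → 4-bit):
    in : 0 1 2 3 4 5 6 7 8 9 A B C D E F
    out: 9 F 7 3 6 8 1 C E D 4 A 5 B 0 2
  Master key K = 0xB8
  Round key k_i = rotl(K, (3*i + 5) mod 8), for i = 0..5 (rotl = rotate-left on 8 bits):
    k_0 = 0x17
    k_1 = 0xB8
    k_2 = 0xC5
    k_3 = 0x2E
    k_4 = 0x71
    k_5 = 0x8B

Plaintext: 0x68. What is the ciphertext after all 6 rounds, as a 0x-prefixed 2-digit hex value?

s_0 = plaintext = 0x68
s_1 = Round(s_0, k_0) = 0x84
s_2 = Round(s_1, k_1) = 0x4D
s_3 = Round(s_2, k_2) = 0xDA
s_4 = Round(s_3, k_3) = 0xAB
s_5 = Round(s_4, k_4) = 0xBE
s_6 = Round(s_5, k_5) = 0xE3

0xE3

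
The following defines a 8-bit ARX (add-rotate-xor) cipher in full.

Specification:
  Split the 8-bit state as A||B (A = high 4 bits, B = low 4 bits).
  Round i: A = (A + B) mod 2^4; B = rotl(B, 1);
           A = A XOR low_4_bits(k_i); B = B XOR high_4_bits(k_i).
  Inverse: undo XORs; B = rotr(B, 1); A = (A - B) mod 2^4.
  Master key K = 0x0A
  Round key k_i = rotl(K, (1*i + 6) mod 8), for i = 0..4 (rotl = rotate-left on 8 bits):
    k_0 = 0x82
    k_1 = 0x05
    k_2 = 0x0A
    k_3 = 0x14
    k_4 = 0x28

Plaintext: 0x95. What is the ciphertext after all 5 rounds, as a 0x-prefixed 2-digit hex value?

s_0 = plaintext = 0x95
s_1 = Round(s_0, k_0) = 0xC2
s_2 = Round(s_1, k_1) = 0xB4
s_3 = Round(s_2, k_2) = 0x58
s_4 = Round(s_3, k_3) = 0x90
s_5 = Round(s_4, k_4) = 0x12

0x12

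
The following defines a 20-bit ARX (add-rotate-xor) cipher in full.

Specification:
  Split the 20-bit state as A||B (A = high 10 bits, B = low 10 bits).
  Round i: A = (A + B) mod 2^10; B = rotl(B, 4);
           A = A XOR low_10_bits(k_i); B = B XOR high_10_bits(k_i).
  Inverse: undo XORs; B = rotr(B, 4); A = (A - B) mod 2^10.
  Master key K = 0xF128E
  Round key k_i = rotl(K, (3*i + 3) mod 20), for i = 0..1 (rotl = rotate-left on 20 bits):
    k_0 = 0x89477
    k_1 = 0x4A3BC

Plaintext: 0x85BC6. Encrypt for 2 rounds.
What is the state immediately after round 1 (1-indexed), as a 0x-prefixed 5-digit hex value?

s_0 = plaintext = 0x85BC6
s_1 = Round(s_0, k_0) = 0x6AE4A
s_2 = Round(s_1, k_1) = 0x12581

0x6AE4A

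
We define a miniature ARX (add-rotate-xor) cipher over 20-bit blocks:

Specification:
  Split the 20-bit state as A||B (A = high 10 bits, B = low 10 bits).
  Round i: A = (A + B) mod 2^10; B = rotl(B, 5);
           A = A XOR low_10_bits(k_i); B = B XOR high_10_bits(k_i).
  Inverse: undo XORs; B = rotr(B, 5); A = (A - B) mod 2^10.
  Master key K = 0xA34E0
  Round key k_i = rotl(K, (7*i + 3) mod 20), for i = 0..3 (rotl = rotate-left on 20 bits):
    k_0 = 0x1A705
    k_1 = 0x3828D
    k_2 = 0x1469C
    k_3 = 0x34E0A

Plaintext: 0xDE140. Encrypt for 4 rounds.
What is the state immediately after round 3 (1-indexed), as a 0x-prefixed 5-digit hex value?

0x6B035

s_0 = plaintext = 0xDE140
s_1 = Round(s_0, k_0) = 0xEF463
s_2 = Round(s_1, k_1) = 0xAB483
s_3 = Round(s_2, k_2) = 0x6B035
s_4 = Round(s_3, k_3) = 0xFAE72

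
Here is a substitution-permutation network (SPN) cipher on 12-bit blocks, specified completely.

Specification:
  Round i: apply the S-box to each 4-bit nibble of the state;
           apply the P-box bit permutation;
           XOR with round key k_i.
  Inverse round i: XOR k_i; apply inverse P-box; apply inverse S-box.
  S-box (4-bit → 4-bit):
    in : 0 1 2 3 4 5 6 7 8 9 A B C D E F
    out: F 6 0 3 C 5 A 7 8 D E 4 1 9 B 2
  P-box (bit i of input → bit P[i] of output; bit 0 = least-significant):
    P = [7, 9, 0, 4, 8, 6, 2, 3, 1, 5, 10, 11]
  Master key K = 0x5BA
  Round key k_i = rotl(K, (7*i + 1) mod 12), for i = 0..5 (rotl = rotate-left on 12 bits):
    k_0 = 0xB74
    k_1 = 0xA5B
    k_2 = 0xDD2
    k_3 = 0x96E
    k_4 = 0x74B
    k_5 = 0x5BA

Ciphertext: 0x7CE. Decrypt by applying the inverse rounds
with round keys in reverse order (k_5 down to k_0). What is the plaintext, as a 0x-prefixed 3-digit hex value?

s_0 = ciphertext = 0x7CE
s_1 = InvRound(s_0, k_5) = 0xF16
s_2 = InvRound(s_1, k_4) = 0x8A4
s_3 = InvRound(s_2, k_3) = 0xCEC
s_4 = InvRound(s_3, k_2) = 0x398
s_5 = InvRound(s_4, k_1) = 0xD35
s_6 = InvRound(s_5, k_0) = 0xBF1

0xBF1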